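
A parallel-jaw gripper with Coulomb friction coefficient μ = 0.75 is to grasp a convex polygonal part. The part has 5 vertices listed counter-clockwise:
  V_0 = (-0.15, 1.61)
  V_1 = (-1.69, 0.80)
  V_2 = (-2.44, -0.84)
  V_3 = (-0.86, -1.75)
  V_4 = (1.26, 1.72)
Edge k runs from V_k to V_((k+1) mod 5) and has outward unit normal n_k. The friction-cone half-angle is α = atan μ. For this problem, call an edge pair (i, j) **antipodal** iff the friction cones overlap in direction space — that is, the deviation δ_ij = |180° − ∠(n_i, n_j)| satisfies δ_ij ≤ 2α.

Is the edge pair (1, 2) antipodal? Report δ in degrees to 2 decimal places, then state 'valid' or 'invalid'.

δ = 95.36°, invalid

α = atan 0.75 = 36.87°;  2α = 73.74°
edge 1: e_1 = (-0.75, -1.64);  n_1 = (-0.9094, +0.4159)
edge 2: e_2 = (+1.58, -0.91);  n_2 = (-0.4991, -0.8666)
∠(n_1, n_2) = 84.64°
δ = |180° − 84.64°| = 95.36°
95.36° > 2α = 73.74°  →  invalid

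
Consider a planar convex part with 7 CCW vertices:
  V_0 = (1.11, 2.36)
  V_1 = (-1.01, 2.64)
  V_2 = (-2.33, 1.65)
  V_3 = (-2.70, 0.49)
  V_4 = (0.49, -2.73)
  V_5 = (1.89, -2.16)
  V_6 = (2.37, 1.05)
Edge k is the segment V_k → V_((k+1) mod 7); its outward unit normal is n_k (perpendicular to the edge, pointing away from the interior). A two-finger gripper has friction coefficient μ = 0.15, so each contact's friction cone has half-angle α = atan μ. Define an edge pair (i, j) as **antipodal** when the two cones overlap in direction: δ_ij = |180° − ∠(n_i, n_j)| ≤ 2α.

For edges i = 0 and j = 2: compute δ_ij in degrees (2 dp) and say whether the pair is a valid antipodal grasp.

α = atan 0.15 = 8.53°;  2α = 17.06°
edge 0: e_0 = (-2.12, +0.28);  n_0 = (+0.1309, +0.9914)
edge 2: e_2 = (-0.37, -1.16);  n_2 = (-0.9527, +0.3039)
∠(n_0, n_2) = 79.83°
δ = |180° − 79.83°| = 100.17°
100.17° > 2α = 17.06°  →  invalid

δ = 100.17°, invalid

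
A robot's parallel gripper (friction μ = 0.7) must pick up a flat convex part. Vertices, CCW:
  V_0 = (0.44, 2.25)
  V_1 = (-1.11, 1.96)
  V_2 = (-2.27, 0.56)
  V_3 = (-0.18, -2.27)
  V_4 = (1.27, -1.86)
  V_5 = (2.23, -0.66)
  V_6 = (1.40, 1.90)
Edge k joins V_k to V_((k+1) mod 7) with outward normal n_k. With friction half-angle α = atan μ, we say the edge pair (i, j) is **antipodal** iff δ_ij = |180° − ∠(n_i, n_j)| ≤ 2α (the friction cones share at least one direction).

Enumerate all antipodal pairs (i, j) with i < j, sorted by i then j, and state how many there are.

count = 9; pairs: (0,2), (0,3), (0,4), (1,3), (1,4), (1,5), (2,5), (2,6), (3,6)

α = atan 0.7 = 34.99°;  2α = 69.98°
n_0 = (-0.1839, +0.9829)
n_1 = (-0.7700, +0.6380)
n_2 = (-0.8044, -0.5941)
n_3 = (+0.2721, -0.9623)
n_4 = (+0.7809, -0.6247)
n_5 = (+0.9513, +0.3084)
n_6 = (+0.3425, +0.9395)
  (0,1): δ = 140.24°  ·
  (0,2): δ = 64.15°  ✓
  (0,3): δ = 5.19°  ✓
  (0,4): δ = 40.74°  ✓
  (0,5): δ = 97.37°  ·
  (0,6): δ = 149.37°  ·
  (1,2): δ = 103.91°  ·
  (1,3): δ = 34.57°  ✓
  (1,4): δ = 0.98°  ✓
  (1,5): δ = 57.61°  ✓
  (1,6): δ = 109.61°  ·
  (2,3): δ = 110.66°  ·
  (2,4): δ = 75.11°  ·
  (2,5): δ = 18.48°  ✓
  (2,6): δ = 33.52°  ✓
  (3,4): δ = 144.45°  ·
  (3,5): δ = 87.83°  ·
  (3,6): δ = 35.82°  ✓
  (4,5): δ = 123.38°  ·
  (4,6): δ = 71.37°  ·
  (5,6): δ = 127.99°  ·
antipodal pairs: 9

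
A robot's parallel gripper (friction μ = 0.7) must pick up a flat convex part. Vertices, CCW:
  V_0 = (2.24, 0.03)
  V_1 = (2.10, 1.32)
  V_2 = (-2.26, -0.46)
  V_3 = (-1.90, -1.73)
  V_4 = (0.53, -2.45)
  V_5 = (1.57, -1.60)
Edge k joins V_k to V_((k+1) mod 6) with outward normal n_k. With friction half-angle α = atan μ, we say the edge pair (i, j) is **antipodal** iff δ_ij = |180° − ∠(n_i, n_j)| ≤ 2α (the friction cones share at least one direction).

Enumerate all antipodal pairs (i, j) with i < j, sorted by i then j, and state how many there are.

α = atan 0.7 = 34.99°;  2α = 69.98°
n_0 = (+0.9942, +0.1079)
n_1 = (-0.3780, +0.9258)
n_2 = (-0.9621, -0.2727)
n_3 = (-0.2841, -0.9588)
n_4 = (+0.6328, -0.7743)
n_5 = (+0.9249, -0.3802)
  (0,1): δ = 73.99°  ·
  (0,2): δ = 9.63°  ✓
  (0,3): δ = 67.30°  ✓
  (0,4): δ = 123.07°  ·
  (0,5): δ = 151.46°  ·
  (1,2): δ = 96.38°  ·
  (1,3): δ = 38.71°  ✓
  (1,4): δ = 17.05°  ✓
  (1,5): δ = 45.45°  ✓
  (2,3): δ = 122.33°  ·
  (2,4): δ = 66.57°  ✓
  (2,5): δ = 38.17°  ✓
  (3,4): δ = 124.24°  ·
  (3,5): δ = 95.84°  ·
  (4,5): δ = 151.60°  ·
antipodal pairs: 7

count = 7; pairs: (0,2), (0,3), (1,3), (1,4), (1,5), (2,4), (2,5)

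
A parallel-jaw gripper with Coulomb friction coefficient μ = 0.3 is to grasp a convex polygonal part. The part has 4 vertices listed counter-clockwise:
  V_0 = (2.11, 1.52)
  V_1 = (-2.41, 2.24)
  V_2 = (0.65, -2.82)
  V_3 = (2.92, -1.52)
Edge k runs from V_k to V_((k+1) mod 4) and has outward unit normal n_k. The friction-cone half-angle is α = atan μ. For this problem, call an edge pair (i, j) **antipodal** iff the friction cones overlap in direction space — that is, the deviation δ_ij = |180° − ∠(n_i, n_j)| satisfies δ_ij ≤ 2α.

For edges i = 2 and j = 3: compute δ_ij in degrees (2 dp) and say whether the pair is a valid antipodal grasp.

δ = 104.88°, invalid

α = atan 0.3 = 16.70°;  2α = 33.40°
edge 2: e_2 = (+2.27, +1.30);  n_2 = (+0.4970, -0.8678)
edge 3: e_3 = (-0.81, +3.04);  n_3 = (+0.9663, +0.2575)
∠(n_2, n_3) = 75.12°
δ = |180° − 75.12°| = 104.88°
104.88° > 2α = 33.40°  →  invalid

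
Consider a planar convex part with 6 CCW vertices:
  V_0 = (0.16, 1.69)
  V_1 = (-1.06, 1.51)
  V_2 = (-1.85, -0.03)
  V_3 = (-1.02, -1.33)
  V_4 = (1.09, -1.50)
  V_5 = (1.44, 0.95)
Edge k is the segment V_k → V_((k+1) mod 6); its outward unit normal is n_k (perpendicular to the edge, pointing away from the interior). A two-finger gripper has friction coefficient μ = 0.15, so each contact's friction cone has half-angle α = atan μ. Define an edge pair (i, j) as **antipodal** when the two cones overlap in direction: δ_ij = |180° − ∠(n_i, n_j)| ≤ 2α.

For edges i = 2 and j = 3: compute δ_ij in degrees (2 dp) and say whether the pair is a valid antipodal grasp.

α = atan 0.15 = 8.53°;  2α = 17.06°
edge 2: e_2 = (+0.83, -1.30);  n_2 = (-0.8429, -0.5381)
edge 3: e_3 = (+2.11, -0.17);  n_3 = (-0.0803, -0.9968)
∠(n_2, n_3) = 52.84°
δ = |180° − 52.84°| = 127.16°
127.16° > 2α = 17.06°  →  invalid

δ = 127.16°, invalid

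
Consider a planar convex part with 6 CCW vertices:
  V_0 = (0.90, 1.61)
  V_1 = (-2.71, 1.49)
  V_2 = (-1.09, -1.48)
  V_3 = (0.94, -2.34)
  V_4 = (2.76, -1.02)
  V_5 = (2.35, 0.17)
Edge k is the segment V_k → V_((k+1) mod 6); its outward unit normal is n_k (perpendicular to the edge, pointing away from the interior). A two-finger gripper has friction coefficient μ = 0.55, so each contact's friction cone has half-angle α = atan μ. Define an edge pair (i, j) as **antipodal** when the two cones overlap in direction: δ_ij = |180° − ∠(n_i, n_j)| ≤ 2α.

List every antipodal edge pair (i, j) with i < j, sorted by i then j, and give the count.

α = atan 0.55 = 28.81°;  2α = 57.62°
n_0 = (-0.0332, +0.9994)
n_1 = (-0.8779, -0.4789)
n_2 = (-0.3901, -0.9208)
n_3 = (+0.5871, -0.8095)
n_4 = (+0.9455, +0.3257)
n_5 = (+0.7047, +0.7095)
  (0,1): δ = 63.29°  ·
  (0,2): δ = 24.86°  ✓
  (0,3): δ = 34.05°  ✓
  (0,4): δ = 107.11°  ·
  (0,5): δ = 133.29°  ·
  (1,2): δ = 141.57°  ·
  (1,3): δ = 82.66°  ·
  (1,4): δ = 9.60°  ✓
  (1,5): δ = 16.59°  ✓
  (2,3): δ = 121.09°  ·
  (2,4): δ = 48.03°  ✓
  (2,5): δ = 21.84°  ✓
  (3,4): δ = 106.94°  ·
  (3,5): δ = 80.75°  ·
  (4,5): δ = 153.81°  ·
antipodal pairs: 6

count = 6; pairs: (0,2), (0,3), (1,4), (1,5), (2,4), (2,5)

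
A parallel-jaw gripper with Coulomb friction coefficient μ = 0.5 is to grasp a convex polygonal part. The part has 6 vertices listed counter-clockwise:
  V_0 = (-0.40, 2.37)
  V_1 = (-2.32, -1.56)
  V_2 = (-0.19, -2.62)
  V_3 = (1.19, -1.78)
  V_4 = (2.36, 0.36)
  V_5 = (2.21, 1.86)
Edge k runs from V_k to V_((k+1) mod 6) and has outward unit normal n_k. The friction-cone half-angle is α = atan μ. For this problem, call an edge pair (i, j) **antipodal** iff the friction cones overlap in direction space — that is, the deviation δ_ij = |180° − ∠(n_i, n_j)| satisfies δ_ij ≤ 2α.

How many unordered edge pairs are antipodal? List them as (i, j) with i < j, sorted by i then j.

count = 5; pairs: (0,2), (0,3), (0,4), (1,5), (2,5)

α = atan 0.5 = 26.57°;  2α = 53.13°
n_0 = (-0.8985, +0.4390)
n_1 = (-0.4455, -0.8953)
n_2 = (+0.5199, -0.8542)
n_3 = (+0.8774, -0.4797)
n_4 = (+0.9950, +0.0995)
n_5 = (+0.1918, +0.9814)
  (0,1): δ = 90.42°  ·
  (0,2): δ = 32.63°  ✓
  (0,3): δ = 2.63°  ✓
  (0,4): δ = 31.75°  ✓
  (0,5): δ = 104.98°  ·
  (1,2): δ = 122.21°  ·
  (1,3): δ = 92.21°  ·
  (1,4): δ = 57.83°  ·
  (1,5): δ = 15.40°  ✓
  (2,3): δ = 150.00°  ·
  (2,4): δ = 115.62°  ·
  (2,5): δ = 42.39°  ✓
  (3,4): δ = 145.62°  ·
  (3,5): δ = 72.39°  ·
  (4,5): δ = 106.77°  ·
antipodal pairs: 5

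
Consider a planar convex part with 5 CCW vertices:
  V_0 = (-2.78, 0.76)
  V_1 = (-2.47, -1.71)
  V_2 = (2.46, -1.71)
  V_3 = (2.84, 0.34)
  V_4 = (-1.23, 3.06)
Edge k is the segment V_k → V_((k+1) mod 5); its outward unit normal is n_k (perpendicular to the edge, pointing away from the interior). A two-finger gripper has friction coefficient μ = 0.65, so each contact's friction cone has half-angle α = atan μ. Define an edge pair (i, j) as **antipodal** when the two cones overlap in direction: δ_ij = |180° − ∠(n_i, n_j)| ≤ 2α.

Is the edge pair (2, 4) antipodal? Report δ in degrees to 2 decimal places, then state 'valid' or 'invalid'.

δ = 23.48°, valid

α = atan 0.65 = 33.02°;  2α = 66.05°
edge 2: e_2 = (+0.38, +2.05);  n_2 = (+0.9833, -0.1823)
edge 4: e_4 = (-1.55, -2.30);  n_4 = (-0.8293, +0.5589)
∠(n_2, n_4) = 156.52°
δ = |180° − 156.52°| = 23.48°
23.48° ≤ 2α = 66.05°  →  valid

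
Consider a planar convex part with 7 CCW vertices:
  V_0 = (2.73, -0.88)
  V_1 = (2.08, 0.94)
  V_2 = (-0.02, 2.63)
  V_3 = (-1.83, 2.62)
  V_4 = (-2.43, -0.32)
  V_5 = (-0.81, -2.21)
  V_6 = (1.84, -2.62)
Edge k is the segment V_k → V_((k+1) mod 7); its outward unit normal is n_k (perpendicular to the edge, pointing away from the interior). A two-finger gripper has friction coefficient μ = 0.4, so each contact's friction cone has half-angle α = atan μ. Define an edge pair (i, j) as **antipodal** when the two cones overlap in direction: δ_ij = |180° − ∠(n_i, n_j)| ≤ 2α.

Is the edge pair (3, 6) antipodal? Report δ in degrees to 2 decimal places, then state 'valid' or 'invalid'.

α = atan 0.4 = 21.80°;  2α = 43.60°
edge 3: e_3 = (-0.60, -2.94);  n_3 = (-0.9798, +0.2000)
edge 6: e_6 = (+0.89, +1.74);  n_6 = (+0.8903, -0.4554)
∠(n_3, n_6) = 164.45°
δ = |180° − 164.45°| = 15.55°
15.55° ≤ 2α = 43.60°  →  valid

δ = 15.55°, valid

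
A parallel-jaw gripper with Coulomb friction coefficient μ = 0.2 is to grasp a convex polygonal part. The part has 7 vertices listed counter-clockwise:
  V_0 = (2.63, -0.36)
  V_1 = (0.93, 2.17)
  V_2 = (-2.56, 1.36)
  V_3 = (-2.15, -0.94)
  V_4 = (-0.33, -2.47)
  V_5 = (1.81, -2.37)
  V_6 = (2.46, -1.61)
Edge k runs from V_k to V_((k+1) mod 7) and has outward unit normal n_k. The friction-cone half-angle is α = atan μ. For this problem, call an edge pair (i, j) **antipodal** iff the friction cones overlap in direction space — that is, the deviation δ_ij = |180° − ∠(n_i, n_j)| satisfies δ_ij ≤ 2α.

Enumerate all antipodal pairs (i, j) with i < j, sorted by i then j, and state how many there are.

count = 3; pairs: (0,3), (1,4), (2,6)

α = atan 0.2 = 11.31°;  2α = 22.62°
n_0 = (+0.8300, +0.5577)
n_1 = (-0.2261, +0.9741)
n_2 = (-0.9845, -0.1755)
n_3 = (-0.6435, -0.7655)
n_4 = (+0.0467, -0.9989)
n_5 = (+0.7600, -0.6500)
n_6 = (+0.9909, -0.1348)
  (0,1): δ = 110.83°  ·
  (0,2): δ = 23.79°  ·
  (0,3): δ = 16.05°  ✓
  (0,4): δ = 58.78°  ·
  (0,5): δ = 105.56°  ·
  (0,6): δ = 138.36°  ·
  (1,2): δ = 92.96°  ·
  (1,3): δ = 53.12°  ·
  (1,4): δ = 10.39°  ✓
  (1,5): δ = 36.39°  ·
  (1,6): δ = 69.19°  ·
  (2,3): δ = 140.16°  ·
  (2,4): δ = 97.43°  ·
  (2,5): δ = 50.65°  ·
  (2,6): δ = 17.85°  ✓
  (3,4): δ = 137.27°  ·
  (3,5): δ = 90.49°  ·
  (3,6): δ = 57.69°  ·
  (4,5): δ = 133.21°  ·
  (4,6): δ = 100.42°  ·
  (5,6): δ = 147.21°  ·
antipodal pairs: 3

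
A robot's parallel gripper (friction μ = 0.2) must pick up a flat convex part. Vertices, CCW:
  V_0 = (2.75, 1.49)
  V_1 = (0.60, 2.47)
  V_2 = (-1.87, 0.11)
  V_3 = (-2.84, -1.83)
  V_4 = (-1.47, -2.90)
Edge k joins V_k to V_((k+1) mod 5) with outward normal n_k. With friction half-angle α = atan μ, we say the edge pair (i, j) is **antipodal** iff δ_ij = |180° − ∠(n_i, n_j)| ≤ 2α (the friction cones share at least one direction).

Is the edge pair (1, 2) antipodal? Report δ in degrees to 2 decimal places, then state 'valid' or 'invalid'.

δ = 160.26°, invalid

α = atan 0.2 = 11.31°;  2α = 22.62°
edge 1: e_1 = (-2.47, -2.36);  n_1 = (-0.6908, +0.7230)
edge 2: e_2 = (-0.97, -1.94);  n_2 = (-0.8944, +0.4472)
∠(n_1, n_2) = 19.74°
δ = |180° − 19.74°| = 160.26°
160.26° > 2α = 22.62°  →  invalid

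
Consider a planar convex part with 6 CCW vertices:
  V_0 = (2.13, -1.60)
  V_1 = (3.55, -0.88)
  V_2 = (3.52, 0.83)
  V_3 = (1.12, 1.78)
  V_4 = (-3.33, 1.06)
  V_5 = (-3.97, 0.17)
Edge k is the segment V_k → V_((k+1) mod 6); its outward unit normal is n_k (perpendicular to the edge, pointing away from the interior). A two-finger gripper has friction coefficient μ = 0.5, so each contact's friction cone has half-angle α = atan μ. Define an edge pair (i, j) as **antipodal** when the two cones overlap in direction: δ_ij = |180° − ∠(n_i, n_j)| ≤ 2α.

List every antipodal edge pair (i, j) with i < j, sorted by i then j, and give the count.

count = 6; pairs: (0,2), (0,3), (0,4), (1,4), (2,5), (3,5)

α = atan 0.5 = 26.57°;  2α = 53.13°
n_0 = (+0.4522, -0.8919)
n_1 = (+0.9998, +0.0175)
n_2 = (+0.3680, +0.9298)
n_3 = (-0.1597, +0.9872)
n_4 = (-0.8119, +0.5838)
n_5 = (-0.2787, -0.9604)
  (0,1): δ = 115.88°  ·
  (0,2): δ = 48.48°  ✓
  (0,3): δ = 17.70°  ✓
  (0,4): δ = 27.39°  ✓
  (0,5): δ = 136.93°  ·
  (1,2): δ = 112.60°  ·
  (1,3): δ = 81.81°  ·
  (1,4): δ = 36.73°  ✓
  (1,5): δ = 72.81°  ·
  (2,3): δ = 149.21°  ·
  (2,4): δ = 104.12°  ·
  (2,5): δ = 5.41°  ✓
  (3,4): δ = 134.91°  ·
  (3,5): δ = 25.37°  ✓
  (4,5): δ = 70.46°  ·
antipodal pairs: 6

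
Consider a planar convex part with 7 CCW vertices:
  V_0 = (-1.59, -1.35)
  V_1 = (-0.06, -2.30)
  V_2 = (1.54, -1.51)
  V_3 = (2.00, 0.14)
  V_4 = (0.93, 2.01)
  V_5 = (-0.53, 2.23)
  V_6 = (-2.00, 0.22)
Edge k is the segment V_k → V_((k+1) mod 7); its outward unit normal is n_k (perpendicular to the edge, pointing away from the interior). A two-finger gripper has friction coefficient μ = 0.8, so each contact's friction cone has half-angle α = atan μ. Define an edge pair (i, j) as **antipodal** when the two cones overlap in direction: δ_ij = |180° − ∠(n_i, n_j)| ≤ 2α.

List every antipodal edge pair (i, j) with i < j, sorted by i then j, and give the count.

count = 10; pairs: (0,2), (0,3), (0,4), (1,4), (1,5), (2,5), (2,6), (3,5), (3,6), (4,6)

α = atan 0.8 = 38.66°;  2α = 77.32°
n_0 = (-0.5275, -0.8496)
n_1 = (+0.4427, -0.8967)
n_2 = (+0.9633, -0.2685)
n_3 = (+0.8680, +0.4966)
n_4 = (+0.1490, +0.9888)
n_5 = (-0.8072, +0.5903)
n_6 = (-0.9676, -0.2527)
  (0,1): δ = 121.89°  ·
  (0,2): δ = 73.74°  ✓
  (0,3): δ = 28.39°  ✓
  (0,4): δ = 23.27°  ✓
  (0,5): δ = 85.66°  ·
  (0,6): δ = 136.47°  ·
  (1,2): δ = 131.86°  ·
  (1,3): δ = 86.50°  ·
  (1,4): δ = 34.85°  ✓
  (1,5): δ = 27.54°  ✓
  (1,6): δ = 78.36°  ·
  (2,3): δ = 134.64°  ·
  (2,4): δ = 82.99°  ·
  (2,5): δ = 20.60°  ✓
  (2,6): δ = 30.21°  ✓
  (3,4): δ = 128.35°  ·
  (3,5): δ = 65.96°  ✓
  (3,6): δ = 15.14°  ✓
  (4,5): δ = 117.61°  ·
  (4,6): δ = 66.80°  ✓
  (5,6): δ = 129.18°  ·
antipodal pairs: 10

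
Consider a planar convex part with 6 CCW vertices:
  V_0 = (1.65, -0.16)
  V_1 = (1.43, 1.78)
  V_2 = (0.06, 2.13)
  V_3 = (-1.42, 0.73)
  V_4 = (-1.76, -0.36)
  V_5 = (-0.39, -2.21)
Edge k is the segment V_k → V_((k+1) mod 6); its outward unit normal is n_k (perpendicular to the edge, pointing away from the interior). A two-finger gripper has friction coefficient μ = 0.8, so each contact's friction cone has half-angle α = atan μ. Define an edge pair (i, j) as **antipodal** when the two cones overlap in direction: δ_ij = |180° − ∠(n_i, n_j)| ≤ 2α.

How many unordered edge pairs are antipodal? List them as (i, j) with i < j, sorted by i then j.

count = 7; pairs: (0,2), (0,3), (0,4), (1,4), (1,5), (2,5), (3,5)

α = atan 0.8 = 38.66°;  2α = 77.32°
n_0 = (+0.9936, +0.1127)
n_1 = (+0.2475, +0.9689)
n_2 = (-0.6872, +0.7265)
n_3 = (-0.9546, +0.2978)
n_4 = (-0.8036, -0.5951)
n_5 = (+0.7088, -0.7054)
  (0,1): δ = 110.80°  ·
  (0,2): δ = 53.06°  ✓
  (0,3): δ = 23.79°  ✓
  (0,4): δ = 30.05°  ✓
  (0,5): δ = 128.67°  ·
  (1,2): δ = 122.26°  ·
  (1,3): δ = 92.99°  ·
  (1,4): δ = 39.15°  ✓
  (1,5): δ = 59.47°  ✓
  (2,3): δ = 150.73°  ·
  (2,4): δ = 96.89°  ·
  (2,5): δ = 1.73°  ✓
  (3,4): δ = 126.15°  ·
  (3,5): δ = 27.54°  ✓
  (4,5): δ = 81.38°  ·
antipodal pairs: 7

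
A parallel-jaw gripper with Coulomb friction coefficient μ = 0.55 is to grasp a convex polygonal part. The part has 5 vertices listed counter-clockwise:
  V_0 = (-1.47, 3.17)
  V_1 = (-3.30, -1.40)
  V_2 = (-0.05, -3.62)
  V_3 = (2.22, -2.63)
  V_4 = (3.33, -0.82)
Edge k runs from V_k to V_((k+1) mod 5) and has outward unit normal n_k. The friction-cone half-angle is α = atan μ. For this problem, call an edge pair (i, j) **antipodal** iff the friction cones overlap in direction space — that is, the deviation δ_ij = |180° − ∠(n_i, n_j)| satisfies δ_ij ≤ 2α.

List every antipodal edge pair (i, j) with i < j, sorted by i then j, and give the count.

count = 3; pairs: (0,2), (0,3), (1,4)

α = atan 0.55 = 28.81°;  2α = 57.62°
n_0 = (-0.9283, +0.3717)
n_1 = (-0.5640, -0.8257)
n_2 = (+0.3998, -0.9166)
n_3 = (+0.8525, -0.5228)
n_4 = (+0.6392, +0.7690)
  (0,1): δ = 102.51°  ·
  (0,2): δ = 44.61°  ✓
  (0,3): δ = 9.70°  ✓
  (0,4): δ = 72.09°  ·
  (1,2): δ = 122.10°  ·
  (1,3): δ = 87.18°  ·
  (1,4): δ = 5.40°  ✓
  (2,3): δ = 145.08°  ·
  (2,4): δ = 63.30°  ·
  (3,4): δ = 98.22°  ·
antipodal pairs: 3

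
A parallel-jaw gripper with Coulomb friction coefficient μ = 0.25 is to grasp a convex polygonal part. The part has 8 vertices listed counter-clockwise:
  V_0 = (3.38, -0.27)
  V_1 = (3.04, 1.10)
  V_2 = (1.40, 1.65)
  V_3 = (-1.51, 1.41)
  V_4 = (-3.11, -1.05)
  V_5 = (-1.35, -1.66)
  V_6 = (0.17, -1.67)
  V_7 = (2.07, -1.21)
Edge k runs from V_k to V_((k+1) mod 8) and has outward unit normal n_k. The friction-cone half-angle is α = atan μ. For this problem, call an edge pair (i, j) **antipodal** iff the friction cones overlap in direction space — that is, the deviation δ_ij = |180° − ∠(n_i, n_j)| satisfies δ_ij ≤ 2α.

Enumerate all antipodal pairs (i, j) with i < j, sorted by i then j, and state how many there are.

α = atan 0.25 = 14.04°;  2α = 28.07°
n_0 = (+0.9706, +0.2409)
n_1 = (+0.3180, +0.9481)
n_2 = (-0.0822, +0.9966)
n_3 = (-0.8383, +0.5452)
n_4 = (-0.3275, -0.9449)
n_5 = (-0.0066, -1.0000)
n_6 = (+0.2353, -0.9719)
n_7 = (+0.5830, -0.8125)
  (0,1): δ = 122.48°  ·
  (0,2): δ = 99.22°  ·
  (0,3): δ = 46.98°  ·
  (0,4): δ = 56.95°  ·
  (0,5): δ = 75.69°  ·
  (0,6): δ = 89.67°  ·
  (0,7): δ = 111.72°  ·
  (1,2): δ = 156.75°  ·
  (1,3): δ = 104.50°  ·
  (1,4): δ = 0.58°  ✓
  (1,5): δ = 18.16°  ✓
  (1,6): δ = 32.15°  ·
  (1,7): δ = 54.20°  ·
  (2,3): δ = 127.75°  ·
  (2,4): δ = 23.83°  ✓
  (2,5): δ = 5.09°  ✓
  (2,6): δ = 8.89°  ✓
  (2,7): δ = 30.95°  ·
  (3,4): δ = 76.08°  ·
  (3,5): δ = 57.34°  ·
  (3,6): δ = 43.35°  ·
  (3,7): δ = 21.30°  ✓
  (4,5): δ = 161.26°  ·
  (4,6): δ = 147.27°  ·
  (4,7): δ = 125.22°  ·
  (5,6): δ = 166.01°  ·
  (5,7): δ = 143.96°  ·
  (6,7): δ = 157.95°  ·
antipodal pairs: 6

count = 6; pairs: (1,4), (1,5), (2,4), (2,5), (2,6), (3,7)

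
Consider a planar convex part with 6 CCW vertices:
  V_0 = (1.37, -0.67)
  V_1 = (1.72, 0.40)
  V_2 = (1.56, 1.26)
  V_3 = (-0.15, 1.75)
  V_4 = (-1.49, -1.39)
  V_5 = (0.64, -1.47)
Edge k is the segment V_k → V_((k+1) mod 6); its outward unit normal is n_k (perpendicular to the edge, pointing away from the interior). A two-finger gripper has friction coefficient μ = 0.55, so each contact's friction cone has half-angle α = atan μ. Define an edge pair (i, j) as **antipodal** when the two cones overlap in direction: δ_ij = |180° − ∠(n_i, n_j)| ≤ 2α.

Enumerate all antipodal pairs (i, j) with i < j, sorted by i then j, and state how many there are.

count = 4; pairs: (0,3), (1,3), (2,4), (3,5)

α = atan 0.55 = 28.81°;  2α = 57.62°
n_0 = (+0.9504, -0.3109)
n_1 = (+0.9831, +0.1829)
n_2 = (+0.2755, +0.9613)
n_3 = (-0.9197, +0.3925)
n_4 = (-0.0375, -0.9993)
n_5 = (+0.7387, -0.6741)
  (0,1): δ = 151.35°  ·
  (0,2): δ = 87.88°  ·
  (0,3): δ = 5.00°  ✓
  (0,4): δ = 105.96°  ·
  (0,5): δ = 155.73°  ·
  (1,2): δ = 116.53°  ·
  (1,3): δ = 33.65°  ✓
  (1,4): δ = 77.31°  ·
  (1,5): δ = 127.08°  ·
  (2,3): δ = 97.12°  ·
  (2,4): δ = 13.84°  ✓
  (2,5): δ = 63.61°  ·
  (3,4): δ = 69.04°  ·
  (3,5): δ = 19.27°  ✓
  (4,5): δ = 130.23°  ·
antipodal pairs: 4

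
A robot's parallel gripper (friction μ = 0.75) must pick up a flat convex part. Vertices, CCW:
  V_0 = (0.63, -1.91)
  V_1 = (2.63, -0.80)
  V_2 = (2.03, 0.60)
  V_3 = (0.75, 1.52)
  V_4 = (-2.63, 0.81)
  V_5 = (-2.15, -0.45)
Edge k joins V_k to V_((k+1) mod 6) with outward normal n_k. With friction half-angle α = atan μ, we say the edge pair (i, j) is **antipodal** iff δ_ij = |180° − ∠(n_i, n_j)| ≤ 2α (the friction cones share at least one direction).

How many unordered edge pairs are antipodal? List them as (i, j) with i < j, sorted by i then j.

count = 7; pairs: (0,2), (0,3), (1,4), (1,5), (2,4), (2,5), (3,5)

α = atan 0.75 = 36.87°;  2α = 73.74°
n_0 = (+0.4853, -0.8744)
n_1 = (+0.9191, +0.3939)
n_2 = (+0.5836, +0.8120)
n_3 = (-0.2056, +0.9786)
n_4 = (-0.9345, -0.3560)
n_5 = (-0.4650, -0.8853)
  (0,1): δ = 95.83°  ·
  (0,2): δ = 64.74°  ✓
  (0,3): δ = 17.17°  ✓
  (0,4): δ = 81.82°  ·
  (0,5): δ = 123.26°  ·
  (1,2): δ = 148.91°  ·
  (1,3): δ = 101.34°  ·
  (1,4): δ = 2.34°  ✓
  (1,5): δ = 39.09°  ✓
  (2,3): δ = 132.43°  ·
  (2,4): δ = 33.44°  ✓
  (2,5): δ = 8.00°  ✓
  (3,4): δ = 81.01°  ·
  (3,5): δ = 39.57°  ✓
  (4,5): δ = 138.56°  ·
antipodal pairs: 7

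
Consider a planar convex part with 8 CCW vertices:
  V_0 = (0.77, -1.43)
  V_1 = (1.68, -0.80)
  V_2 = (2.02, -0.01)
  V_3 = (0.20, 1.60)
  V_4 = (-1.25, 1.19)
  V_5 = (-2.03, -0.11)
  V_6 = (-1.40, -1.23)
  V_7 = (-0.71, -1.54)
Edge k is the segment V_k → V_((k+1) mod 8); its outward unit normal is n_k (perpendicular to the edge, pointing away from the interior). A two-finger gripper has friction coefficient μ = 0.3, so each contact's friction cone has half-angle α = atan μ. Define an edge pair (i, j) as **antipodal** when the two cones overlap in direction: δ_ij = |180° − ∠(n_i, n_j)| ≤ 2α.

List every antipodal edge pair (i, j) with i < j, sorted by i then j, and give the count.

count = 6; pairs: (0,3), (0,4), (1,4), (2,5), (2,6), (3,7)

α = atan 0.3 = 16.70°;  2α = 33.40°
n_0 = (+0.5692, -0.8222)
n_1 = (+0.9185, -0.3953)
n_2 = (+0.6626, +0.7490)
n_3 = (-0.2721, +0.9623)
n_4 = (-0.8575, +0.5145)
n_5 = (-0.8716, -0.4903)
n_6 = (-0.4098, -0.9122)
n_7 = (+0.0741, -0.9972)
  (0,1): δ = 147.98°  ·
  (0,2): δ = 76.19°  ·
  (0,3): δ = 18.91°  ✓
  (0,4): δ = 24.34°  ✓
  (0,5): δ = 84.66°  ·
  (0,6): δ = 121.11°  ·
  (0,7): δ = 149.56°  ·
  (1,2): δ = 108.21°  ·
  (1,3): δ = 50.93°  ·
  (1,4): δ = 7.68°  ✓
  (1,5): δ = 52.64°  ·
  (1,6): δ = 89.09°  ·
  (1,7): δ = 117.54°  ·
  (2,3): δ = 122.71°  ·
  (2,4): δ = 79.47°  ·
  (2,5): δ = 19.15°  ✓
  (2,6): δ = 17.30°  ✓
  (2,7): δ = 45.75°  ·
  (3,4): δ = 136.75°  ·
  (3,5): δ = 76.43°  ·
  (3,6): δ = 39.98°  ·
  (3,7): δ = 11.54°  ✓
  (4,5): δ = 119.68°  ·
  (4,6): δ = 83.23°  ·
  (4,7): δ = 54.79°  ·
  (5,6): δ = 143.55°  ·
  (5,7): δ = 115.11°  ·
  (6,7): δ = 151.56°  ·
antipodal pairs: 6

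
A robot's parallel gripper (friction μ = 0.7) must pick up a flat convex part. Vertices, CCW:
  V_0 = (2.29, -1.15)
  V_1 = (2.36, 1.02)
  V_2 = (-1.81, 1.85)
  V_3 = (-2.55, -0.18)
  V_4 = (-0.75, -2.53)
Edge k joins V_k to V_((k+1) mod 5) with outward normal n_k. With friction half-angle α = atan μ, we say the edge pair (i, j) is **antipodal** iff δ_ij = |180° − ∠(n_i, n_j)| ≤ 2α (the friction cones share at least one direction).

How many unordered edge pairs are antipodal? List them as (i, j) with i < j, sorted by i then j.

count = 5; pairs: (0,2), (0,3), (1,3), (1,4), (2,4)

α = atan 0.7 = 34.99°;  2α = 69.98°
n_0 = (+0.9995, -0.0322)
n_1 = (+0.1952, +0.9808)
n_2 = (-0.9395, +0.3425)
n_3 = (-0.7939, -0.6081)
n_4 = (+0.4134, -0.9106)
  (0,1): δ = 99.41°  ·
  (0,2): δ = 18.18°  ✓
  (0,3): δ = 39.30°  ✓
  (0,4): δ = 116.26°  ·
  (1,2): δ = 98.77°  ·
  (1,3): δ = 41.29°  ✓
  (1,4): δ = 35.67°  ✓
  (2,3): δ = 122.52°  ·
  (2,4): δ = 45.56°  ✓
  (3,4): δ = 103.04°  ·
antipodal pairs: 5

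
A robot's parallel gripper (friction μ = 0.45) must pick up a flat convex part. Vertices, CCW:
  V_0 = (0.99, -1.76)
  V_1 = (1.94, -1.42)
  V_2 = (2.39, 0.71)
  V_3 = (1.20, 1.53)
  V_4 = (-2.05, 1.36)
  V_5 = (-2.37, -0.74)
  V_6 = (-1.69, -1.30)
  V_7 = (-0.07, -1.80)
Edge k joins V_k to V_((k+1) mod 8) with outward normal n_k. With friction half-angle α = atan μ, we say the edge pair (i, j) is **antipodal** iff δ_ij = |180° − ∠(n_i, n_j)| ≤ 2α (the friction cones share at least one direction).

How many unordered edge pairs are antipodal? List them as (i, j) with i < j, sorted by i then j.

count = 8; pairs: (0,3), (1,4), (2,5), (2,6), (2,7), (3,5), (3,6), (3,7)

α = atan 0.45 = 24.23°;  2α = 48.46°
n_0 = (+0.3370, -0.9415)
n_1 = (+0.9784, -0.2067)
n_2 = (+0.5674, +0.8234)
n_3 = (-0.0522, +0.9986)
n_4 = (-0.9886, +0.1506)
n_5 = (-0.6357, -0.7719)
n_6 = (-0.2949, -0.9555)
n_7 = (+0.0377, -0.9993)
  (0,1): δ = 121.62°  ·
  (0,2): δ = 54.26°  ·
  (0,3): δ = 16.70°  ✓
  (0,4): δ = 61.64°  ·
  (0,5): δ = 120.84°  ·
  (0,6): δ = 143.16°  ·
  (0,7): δ = 162.47°  ·
  (1,2): δ = 112.64°  ·
  (1,3): δ = 75.08°  ·
  (1,4): δ = 3.27°  ✓
  (1,5): δ = 62.46°  ·
  (1,6): δ = 84.78°  ·
  (1,7): δ = 104.09°  ·
  (2,3): δ = 142.44°  ·
  (2,4): δ = 64.09°  ·
  (2,5): δ = 4.90°  ✓
  (2,6): δ = 17.42°  ✓
  (2,7): δ = 36.73°  ✓
  (3,4): δ = 101.66°  ·
  (3,5): δ = 42.47°  ✓
  (3,6): δ = 20.15°  ✓
  (3,7): δ = 0.83°  ✓
  (4,5): δ = 120.81°  ·
  (4,6): δ = 98.49°  ·
  (4,7): δ = 79.17°  ·
  (5,6): δ = 157.68°  ·
  (5,7): δ = 138.37°  ·
  (6,7): δ = 160.69°  ·
antipodal pairs: 8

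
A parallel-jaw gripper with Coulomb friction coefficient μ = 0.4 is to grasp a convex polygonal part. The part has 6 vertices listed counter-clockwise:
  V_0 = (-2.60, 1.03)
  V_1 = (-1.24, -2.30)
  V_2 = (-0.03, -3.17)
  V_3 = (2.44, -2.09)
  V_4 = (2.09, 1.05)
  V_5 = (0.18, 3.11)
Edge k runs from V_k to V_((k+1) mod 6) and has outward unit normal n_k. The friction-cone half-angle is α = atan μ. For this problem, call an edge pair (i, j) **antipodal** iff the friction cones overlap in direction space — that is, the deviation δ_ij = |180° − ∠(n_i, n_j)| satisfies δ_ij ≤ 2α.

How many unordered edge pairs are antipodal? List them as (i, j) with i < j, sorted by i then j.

α = atan 0.4 = 21.80°;  2α = 43.60°
n_0 = (-0.9258, -0.3781)
n_1 = (-0.5838, -0.8119)
n_2 = (+0.4006, -0.9162)
n_3 = (+0.9938, +0.1108)
n_4 = (+0.7333, +0.6799)
n_5 = (-0.5991, +0.8007)
  (0,1): δ = 147.93°  ·
  (0,2): δ = 88.60°  ·
  (0,3): δ = 15.86°  ✓
  (0,4): δ = 20.62°  ✓
  (0,5): δ = 104.59°  ·
  (1,2): δ = 120.67°  ·
  (1,3): δ = 47.92°  ·
  (1,4): δ = 11.45°  ✓
  (1,5): δ = 72.52°  ·
  (2,3): δ = 107.26°  ·
  (2,4): δ = 70.78°  ·
  (2,5): δ = 13.19°  ✓
  (3,4): δ = 143.52°  ·
  (3,5): δ = 59.56°  ·
  (4,5): δ = 96.03°  ·
antipodal pairs: 4

count = 4; pairs: (0,3), (0,4), (1,4), (2,5)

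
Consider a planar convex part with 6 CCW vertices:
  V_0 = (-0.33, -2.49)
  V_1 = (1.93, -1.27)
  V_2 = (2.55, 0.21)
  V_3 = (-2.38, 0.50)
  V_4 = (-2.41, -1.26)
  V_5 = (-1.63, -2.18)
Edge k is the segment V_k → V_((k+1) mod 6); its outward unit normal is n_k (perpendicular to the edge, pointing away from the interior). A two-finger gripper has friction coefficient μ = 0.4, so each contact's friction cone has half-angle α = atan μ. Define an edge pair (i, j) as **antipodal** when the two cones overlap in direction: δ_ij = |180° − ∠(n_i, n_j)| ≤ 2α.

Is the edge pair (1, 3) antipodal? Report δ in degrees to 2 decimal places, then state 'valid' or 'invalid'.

α = atan 0.4 = 21.80°;  2α = 43.60°
edge 1: e_1 = (+0.62, +1.48);  n_1 = (+0.9223, -0.3864)
edge 3: e_3 = (-0.03, -1.76);  n_3 = (-0.9999, +0.0170)
∠(n_1, n_3) = 158.25°
δ = |180° − 158.25°| = 21.75°
21.75° ≤ 2α = 43.60°  →  valid

δ = 21.75°, valid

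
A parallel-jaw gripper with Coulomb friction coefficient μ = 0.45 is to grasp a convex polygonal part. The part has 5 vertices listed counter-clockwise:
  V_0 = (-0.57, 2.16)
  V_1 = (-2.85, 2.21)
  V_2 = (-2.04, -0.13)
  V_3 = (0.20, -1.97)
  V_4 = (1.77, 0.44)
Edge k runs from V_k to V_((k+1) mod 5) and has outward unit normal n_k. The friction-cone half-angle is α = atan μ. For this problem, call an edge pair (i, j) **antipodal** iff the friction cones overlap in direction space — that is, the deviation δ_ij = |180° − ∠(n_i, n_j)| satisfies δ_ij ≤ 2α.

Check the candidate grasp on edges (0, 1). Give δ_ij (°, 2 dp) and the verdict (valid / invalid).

α = atan 0.45 = 24.23°;  2α = 48.46°
edge 0: e_0 = (-2.28, +0.05);  n_0 = (+0.0219, +0.9998)
edge 1: e_1 = (+0.81, -2.34);  n_1 = (-0.9450, -0.3271)
∠(n_0, n_1) = 110.35°
δ = |180° − 110.35°| = 69.65°
69.65° > 2α = 48.46°  →  invalid

δ = 69.65°, invalid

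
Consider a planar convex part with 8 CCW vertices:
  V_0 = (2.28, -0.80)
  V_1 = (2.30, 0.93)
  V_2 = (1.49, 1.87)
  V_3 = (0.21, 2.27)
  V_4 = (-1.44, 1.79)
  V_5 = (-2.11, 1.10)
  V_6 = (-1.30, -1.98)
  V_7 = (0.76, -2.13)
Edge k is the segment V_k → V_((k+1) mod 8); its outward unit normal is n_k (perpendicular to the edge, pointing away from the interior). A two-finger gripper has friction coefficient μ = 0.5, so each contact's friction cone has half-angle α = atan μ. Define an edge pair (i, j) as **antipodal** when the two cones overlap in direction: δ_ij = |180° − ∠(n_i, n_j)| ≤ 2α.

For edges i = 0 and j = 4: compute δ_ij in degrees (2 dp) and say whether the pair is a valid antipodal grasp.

δ = 43.50°, valid

α = atan 0.5 = 26.57°;  2α = 53.13°
edge 0: e_0 = (+0.02, +1.73);  n_0 = (+0.9999, -0.0116)
edge 4: e_4 = (-0.67, -0.69);  n_4 = (-0.7174, +0.6966)
∠(n_0, n_4) = 136.50°
δ = |180° − 136.50°| = 43.50°
43.50° ≤ 2α = 53.13°  →  valid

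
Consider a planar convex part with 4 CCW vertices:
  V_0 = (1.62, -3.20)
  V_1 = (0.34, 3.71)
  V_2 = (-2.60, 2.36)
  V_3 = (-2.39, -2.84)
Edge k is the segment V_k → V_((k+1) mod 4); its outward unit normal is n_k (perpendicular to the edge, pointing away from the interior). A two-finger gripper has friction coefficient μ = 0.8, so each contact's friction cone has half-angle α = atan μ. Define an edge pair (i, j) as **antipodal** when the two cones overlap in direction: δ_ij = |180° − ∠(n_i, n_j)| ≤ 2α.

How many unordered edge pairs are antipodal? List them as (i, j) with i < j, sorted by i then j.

α = atan 0.8 = 38.66°;  2α = 77.32°
n_0 = (+0.9833, +0.1821)
n_1 = (-0.4173, +0.9088)
n_2 = (-0.9992, -0.0404)
n_3 = (-0.0894, -0.9960)
  (0,1): δ = 75.83°  ✓
  (0,2): δ = 8.18°  ✓
  (0,3): δ = 74.38°  ✓
  (1,2): δ = 112.35°  ·
  (1,3): δ = 29.79°  ✓
  (2,3): δ = 97.44°  ·
antipodal pairs: 4

count = 4; pairs: (0,1), (0,2), (0,3), (1,3)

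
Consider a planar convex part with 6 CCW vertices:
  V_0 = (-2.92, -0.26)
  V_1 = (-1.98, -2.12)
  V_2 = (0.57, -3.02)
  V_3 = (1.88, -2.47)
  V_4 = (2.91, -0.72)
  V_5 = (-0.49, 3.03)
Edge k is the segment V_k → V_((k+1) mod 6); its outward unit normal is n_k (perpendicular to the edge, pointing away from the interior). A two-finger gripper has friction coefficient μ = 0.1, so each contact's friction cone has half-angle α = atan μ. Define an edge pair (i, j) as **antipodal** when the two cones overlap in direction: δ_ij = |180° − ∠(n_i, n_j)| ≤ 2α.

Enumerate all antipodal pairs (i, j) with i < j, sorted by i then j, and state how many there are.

count = 1; pairs: (3,5)

α = atan 0.1 = 5.71°;  2α = 11.42°
n_0 = (-0.8925, -0.4510)
n_1 = (-0.3328, -0.9430)
n_2 = (+0.3871, -0.9220)
n_3 = (+0.8618, -0.5072)
n_4 = (+0.7408, +0.6717)
n_5 = (-0.8044, +0.5941)
  (0,1): δ = 136.25°  ·
  (0,2): δ = 94.04°  ·
  (0,3): δ = 57.29°  ·
  (0,4): δ = 15.39°  ·
  (0,5): δ = 116.74°  ·
  (1,2): δ = 137.78°  ·
  (1,3): δ = 101.04°  ·
  (1,4): δ = 28.36°  ·
  (1,5): δ = 72.99°  ·
  (2,3): δ = 143.25°  ·
  (2,4): δ = 70.58°  ·
  (2,5): δ = 30.78°  ·
  (3,4): δ = 107.32°  ·
  (3,5): δ = 5.97°  ✓
  (4,5): δ = 78.65°  ·
antipodal pairs: 1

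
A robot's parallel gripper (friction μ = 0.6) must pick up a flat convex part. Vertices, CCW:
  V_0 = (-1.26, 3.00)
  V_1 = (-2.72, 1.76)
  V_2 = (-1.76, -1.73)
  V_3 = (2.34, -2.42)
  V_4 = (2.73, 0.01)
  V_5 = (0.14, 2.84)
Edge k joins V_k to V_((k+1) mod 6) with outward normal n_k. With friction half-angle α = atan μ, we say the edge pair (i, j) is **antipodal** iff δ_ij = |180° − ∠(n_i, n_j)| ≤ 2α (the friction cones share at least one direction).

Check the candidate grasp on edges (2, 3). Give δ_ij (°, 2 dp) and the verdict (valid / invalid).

α = atan 0.6 = 30.96°;  2α = 61.93°
edge 2: e_2 = (+4.10, -0.69);  n_2 = (-0.1660, -0.9861)
edge 3: e_3 = (+0.39, +2.43);  n_3 = (+0.9874, -0.1585)
∠(n_2, n_3) = 90.44°
δ = |180° − 90.44°| = 89.56°
89.56° > 2α = 61.93°  →  invalid

δ = 89.56°, invalid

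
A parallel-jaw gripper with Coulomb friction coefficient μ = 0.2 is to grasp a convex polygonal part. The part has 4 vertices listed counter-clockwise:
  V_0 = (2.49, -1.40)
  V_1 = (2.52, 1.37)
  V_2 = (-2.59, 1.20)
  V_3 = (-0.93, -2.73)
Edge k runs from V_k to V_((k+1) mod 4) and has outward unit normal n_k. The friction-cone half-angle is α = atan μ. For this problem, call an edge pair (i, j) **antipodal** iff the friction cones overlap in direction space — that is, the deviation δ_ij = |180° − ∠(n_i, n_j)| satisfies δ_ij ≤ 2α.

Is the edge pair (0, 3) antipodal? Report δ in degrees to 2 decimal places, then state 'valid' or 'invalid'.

δ = 111.87°, invalid

α = atan 0.2 = 11.31°;  2α = 22.62°
edge 0: e_0 = (+0.03, +2.77);  n_0 = (+0.9999, -0.0108)
edge 3: e_3 = (+3.42, +1.33);  n_3 = (+0.3624, -0.9320)
∠(n_0, n_3) = 68.13°
δ = |180° − 68.13°| = 111.87°
111.87° > 2α = 22.62°  →  invalid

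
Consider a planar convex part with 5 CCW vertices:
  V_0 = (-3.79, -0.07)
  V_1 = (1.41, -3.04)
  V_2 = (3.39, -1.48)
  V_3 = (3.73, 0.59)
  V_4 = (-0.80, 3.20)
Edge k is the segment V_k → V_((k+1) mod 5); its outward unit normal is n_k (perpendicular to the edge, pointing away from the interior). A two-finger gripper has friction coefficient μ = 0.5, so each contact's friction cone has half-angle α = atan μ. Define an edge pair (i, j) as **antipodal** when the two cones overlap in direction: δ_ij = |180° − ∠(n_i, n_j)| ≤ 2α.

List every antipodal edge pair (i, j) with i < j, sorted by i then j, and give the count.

α = atan 0.5 = 26.57°;  2α = 53.13°
n_0 = (-0.4960, -0.8683)
n_1 = (+0.6189, -0.7855)
n_2 = (+0.9868, -0.1621)
n_3 = (+0.4992, +0.8665)
n_4 = (-0.7380, +0.6748)
  (0,1): δ = 112.03°  ·
  (0,2): δ = 69.59°  ·
  (0,3): δ = 0.22°  ✓
  (0,4): δ = 77.29°  ·
  (1,2): δ = 137.56°  ·
  (1,3): δ = 68.18°  ·
  (1,4): δ = 9.33°  ✓
  (2,3): δ = 110.62°  ·
  (2,4): δ = 33.11°  ✓
  (3,4): δ = 102.49°  ·
antipodal pairs: 3

count = 3; pairs: (0,3), (1,4), (2,4)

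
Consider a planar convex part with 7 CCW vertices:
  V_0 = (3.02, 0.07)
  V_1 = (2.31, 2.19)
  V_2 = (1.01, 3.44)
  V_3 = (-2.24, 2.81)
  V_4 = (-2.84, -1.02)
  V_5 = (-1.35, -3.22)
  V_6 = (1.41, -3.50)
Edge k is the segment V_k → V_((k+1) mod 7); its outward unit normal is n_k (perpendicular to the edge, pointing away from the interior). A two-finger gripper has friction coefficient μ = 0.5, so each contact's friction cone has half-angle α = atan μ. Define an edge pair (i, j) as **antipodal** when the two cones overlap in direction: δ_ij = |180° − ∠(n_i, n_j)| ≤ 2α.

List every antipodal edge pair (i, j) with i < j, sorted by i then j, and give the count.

count = 6; pairs: (0,3), (0,4), (1,4), (1,5), (2,5), (3,6)

α = atan 0.5 = 26.57°;  2α = 53.13°
n_0 = (+0.9482, +0.3176)
n_1 = (+0.6931, +0.7208)
n_2 = (-0.1903, +0.9817)
n_3 = (-0.9880, +0.1548)
n_4 = (-0.8280, -0.5608)
n_5 = (-0.1009, -0.9949)
n_6 = (+0.9116, -0.4111)
  (0,1): δ = 152.39°  ·
  (0,2): δ = 97.55°  ·
  (0,3): δ = 27.42°  ✓
  (0,4): δ = 15.59°  ✓
  (0,5): δ = 65.69°  ·
  (0,6): δ = 137.21°  ·
  (1,2): δ = 125.15°  ·
  (1,3): δ = 55.03°  ·
  (1,4): δ = 12.01°  ✓
  (1,5): δ = 38.08°  ✓
  (1,6): δ = 109.60°  ·
  (2,3): δ = 109.87°  ·
  (2,4): δ = 66.86°  ·
  (2,5): δ = 16.76°  ✓
  (2,6): δ = 54.76°  ·
  (3,4): δ = 136.99°  ·
  (3,5): δ = 86.89°  ·
  (3,6): δ = 15.37°  ✓
  (4,5): δ = 129.90°  ·
  (4,6): δ = 58.38°  ·
  (5,6): δ = 108.48°  ·
antipodal pairs: 6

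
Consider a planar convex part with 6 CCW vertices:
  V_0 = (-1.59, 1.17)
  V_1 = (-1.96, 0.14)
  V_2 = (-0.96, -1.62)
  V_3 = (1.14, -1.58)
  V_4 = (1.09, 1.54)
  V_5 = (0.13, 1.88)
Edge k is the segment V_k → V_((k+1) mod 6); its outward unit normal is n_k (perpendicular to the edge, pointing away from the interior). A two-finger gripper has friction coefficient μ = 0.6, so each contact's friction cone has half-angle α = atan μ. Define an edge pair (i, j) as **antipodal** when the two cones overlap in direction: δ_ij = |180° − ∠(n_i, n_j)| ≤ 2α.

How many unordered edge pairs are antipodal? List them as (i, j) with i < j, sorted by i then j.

α = atan 0.6 = 30.96°;  2α = 61.93°
n_0 = (-0.9411, +0.3381)
n_1 = (-0.8695, -0.4940)
n_2 = (+0.0190, -0.9998)
n_3 = (+0.9999, +0.0160)
n_4 = (+0.3338, +0.9426)
n_5 = (-0.3816, +0.9243)
  (0,1): δ = 130.64°  ·
  (0,2): δ = 69.15°  ·
  (0,3): δ = 20.68°  ✓
  (0,4): δ = 90.26°  ·
  (0,5): δ = 132.19°  ·
  (1,2): δ = 118.51°  ·
  (1,3): δ = 28.69°  ✓
  (1,4): δ = 40.89°  ✓
  (1,5): δ = 82.83°  ·
  (2,3): δ = 90.17°  ·
  (2,4): δ = 20.59°  ✓
  (2,5): δ = 21.34°  ✓
  (3,4): δ = 110.42°  ·
  (3,5): δ = 68.49°  ·
  (4,5): δ = 138.07°  ·
antipodal pairs: 5

count = 5; pairs: (0,3), (1,3), (1,4), (2,4), (2,5)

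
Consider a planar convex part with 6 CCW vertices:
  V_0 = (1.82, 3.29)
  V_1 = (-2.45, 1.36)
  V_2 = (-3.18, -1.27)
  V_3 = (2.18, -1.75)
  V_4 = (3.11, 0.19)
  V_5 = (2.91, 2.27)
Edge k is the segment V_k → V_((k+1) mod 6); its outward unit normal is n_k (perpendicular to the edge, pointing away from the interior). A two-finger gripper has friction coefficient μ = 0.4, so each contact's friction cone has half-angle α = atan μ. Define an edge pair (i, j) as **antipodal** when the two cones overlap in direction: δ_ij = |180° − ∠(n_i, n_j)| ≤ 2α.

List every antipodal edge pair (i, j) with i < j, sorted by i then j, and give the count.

α = atan 0.4 = 21.80°;  2α = 43.60°
n_0 = (-0.4119, +0.9112)
n_1 = (-0.9636, +0.2675)
n_2 = (-0.0892, -0.9960)
n_3 = (+0.9017, -0.4323)
n_4 = (+0.9954, +0.0957)
n_5 = (+0.6833, +0.7302)
  (0,1): δ = 129.84°  ·
  (0,2): δ = 29.44°  ✓
  (0,3): δ = 40.07°  ✓
  (0,4): δ = 71.17°  ·
  (0,5): δ = 112.58°  ·
  (1,2): δ = 79.60°  ·
  (1,3): δ = 10.10°  ✓
  (1,4): δ = 21.01°  ✓
  (1,5): δ = 62.41°  ·
  (2,3): δ = 110.49°  ·
  (2,4): δ = 79.39°  ·
  (2,5): δ = 37.98°  ✓
  (3,4): δ = 148.90°  ·
  (3,5): δ = 107.49°  ·
  (4,5): δ = 138.59°  ·
antipodal pairs: 5

count = 5; pairs: (0,2), (0,3), (1,3), (1,4), (2,5)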